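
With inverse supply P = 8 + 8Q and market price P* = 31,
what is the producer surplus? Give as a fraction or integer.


Minimum supply price (at Q=0): P_min = 8
Quantity supplied at P* = 31:
Q* = (31 - 8)/8 = 23/8
PS = (1/2) * Q* * (P* - P_min)
PS = (1/2) * 23/8 * (31 - 8)
PS = (1/2) * 23/8 * 23 = 529/16

529/16


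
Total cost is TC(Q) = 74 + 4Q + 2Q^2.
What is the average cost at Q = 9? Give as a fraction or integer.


TC(9) = 74 + 4*9 + 2*9^2
TC(9) = 74 + 36 + 162 = 272
AC = TC/Q = 272/9 = 272/9

272/9


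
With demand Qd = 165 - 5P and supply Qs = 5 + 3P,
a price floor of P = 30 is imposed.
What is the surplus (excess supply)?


At P = 30:
Qd = 165 - 5*30 = 15
Qs = 5 + 3*30 = 95
Surplus = Qs - Qd = 95 - 15 = 80

80


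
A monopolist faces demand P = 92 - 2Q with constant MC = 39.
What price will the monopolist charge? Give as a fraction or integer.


MR = 92 - 4Q
Set MR = MC: 92 - 4Q = 39
Q* = 53/4
Substitute into demand:
P* = 92 - 2*53/4 = 131/2

131/2


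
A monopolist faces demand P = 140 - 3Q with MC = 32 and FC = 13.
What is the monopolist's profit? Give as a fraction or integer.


MR = MC: 140 - 6Q = 32
Q* = 18
P* = 140 - 3*18 = 86
Profit = (P* - MC)*Q* - FC
= (86 - 32)*18 - 13
= 54*18 - 13
= 972 - 13 = 959

959


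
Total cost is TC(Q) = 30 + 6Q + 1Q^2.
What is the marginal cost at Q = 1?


MC = dTC/dQ = 6 + 2*1*Q
At Q = 1:
MC = 6 + 2*1
MC = 6 + 2 = 8

8


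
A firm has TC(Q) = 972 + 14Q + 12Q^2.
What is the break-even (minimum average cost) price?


AC(Q) = 972/Q + 14 + 12Q
To minimize: dAC/dQ = -972/Q^2 + 12 = 0
Q^2 = 972/12 = 81
Q* = 9
Min AC = 972/9 + 14 + 12*9
Min AC = 108 + 14 + 108 = 230

230


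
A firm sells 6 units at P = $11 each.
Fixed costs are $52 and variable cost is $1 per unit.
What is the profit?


Total Revenue = P * Q = 11 * 6 = $66
Total Cost = FC + VC*Q = 52 + 1*6 = $58
Profit = TR - TC = 66 - 58 = $8

$8


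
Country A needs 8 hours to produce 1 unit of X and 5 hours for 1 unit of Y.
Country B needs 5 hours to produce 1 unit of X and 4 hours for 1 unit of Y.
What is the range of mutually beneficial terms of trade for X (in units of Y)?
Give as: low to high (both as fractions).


Opportunity cost of X for Country A = hours_X / hours_Y = 8/5 = 8/5 units of Y
Opportunity cost of X for Country B = hours_X / hours_Y = 5/4 = 5/4 units of Y
Terms of trade must be between the two opportunity costs.
Range: 5/4 to 8/5

5/4 to 8/5


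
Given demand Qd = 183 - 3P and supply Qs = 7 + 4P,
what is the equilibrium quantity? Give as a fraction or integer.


First find equilibrium price:
183 - 3P = 7 + 4P
P* = 176/7 = 176/7
Then substitute into demand:
Q* = 183 - 3 * 176/7 = 753/7

753/7


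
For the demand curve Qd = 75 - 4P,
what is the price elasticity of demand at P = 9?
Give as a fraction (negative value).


dQ/dP = -4
At P = 9: Q = 75 - 4*9 = 39
E = (dQ/dP)(P/Q) = (-4)(9/39) = -12/13

-12/13


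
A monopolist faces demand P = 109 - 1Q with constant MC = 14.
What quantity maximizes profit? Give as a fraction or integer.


TR = P*Q = (109 - 1Q)Q = 109Q - 1Q^2
MR = dTR/dQ = 109 - 2Q
Set MR = MC:
109 - 2Q = 14
95 = 2Q
Q* = 95/2 = 95/2

95/2


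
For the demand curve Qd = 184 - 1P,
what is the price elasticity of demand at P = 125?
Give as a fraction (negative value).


dQ/dP = -1
At P = 125: Q = 184 - 1*125 = 59
E = (dQ/dP)(P/Q) = (-1)(125/59) = -125/59

-125/59


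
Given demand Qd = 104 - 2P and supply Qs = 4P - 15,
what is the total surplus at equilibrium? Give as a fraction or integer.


Find equilibrium: 104 - 2P = 4P - 15
104 + 15 = 6P
P* = 119/6 = 119/6
Q* = 4*119/6 - 15 = 193/3
Inverse demand: P = 52 - Q/2, so P_max = 52
Inverse supply: P = 15/4 + Q/4, so P_min = 15/4
CS = (1/2) * 193/3 * (52 - 119/6) = 37249/36
PS = (1/2) * 193/3 * (119/6 - 15/4) = 37249/72
TS = CS + PS = 37249/36 + 37249/72 = 37249/24

37249/24


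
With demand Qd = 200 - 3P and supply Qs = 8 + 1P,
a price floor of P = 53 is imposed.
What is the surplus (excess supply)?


At P = 53:
Qd = 200 - 3*53 = 41
Qs = 8 + 1*53 = 61
Surplus = Qs - Qd = 61 - 41 = 20

20


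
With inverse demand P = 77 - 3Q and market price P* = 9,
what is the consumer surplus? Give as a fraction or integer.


Maximum willingness to pay (at Q=0): P_max = 77
Quantity demanded at P* = 9:
Q* = (77 - 9)/3 = 68/3
CS = (1/2) * Q* * (P_max - P*)
CS = (1/2) * 68/3 * (77 - 9)
CS = (1/2) * 68/3 * 68 = 2312/3

2312/3


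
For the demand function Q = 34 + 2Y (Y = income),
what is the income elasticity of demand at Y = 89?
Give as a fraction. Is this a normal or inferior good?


dQ/dY = 2
At Y = 89: Q = 34 + 2*89 = 212
Ey = (dQ/dY)(Y/Q) = 2 * 89 / 212 = 89/106
Since Ey > 0, this is a normal good.

89/106 (normal good)


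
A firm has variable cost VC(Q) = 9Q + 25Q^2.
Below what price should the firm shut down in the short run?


AVC(Q) = VC(Q)/Q = 9 + 25Q
AVC is increasing in Q, so minimum AVC is at Q -> 0+.
Min AVC = 9
The firm should shut down if P < 9.

9


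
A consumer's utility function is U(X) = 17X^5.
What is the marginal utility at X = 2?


MU = dU/dX = 17*5*X^(5-1)
MU = 85*X^4
At X = 2:
MU = 85 * 2^4
MU = 85 * 16 = 1360

1360


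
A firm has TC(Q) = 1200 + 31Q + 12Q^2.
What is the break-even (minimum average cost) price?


AC(Q) = 1200/Q + 31 + 12Q
To minimize: dAC/dQ = -1200/Q^2 + 12 = 0
Q^2 = 1200/12 = 100
Q* = 10
Min AC = 1200/10 + 31 + 12*10
Min AC = 120 + 31 + 120 = 271

271


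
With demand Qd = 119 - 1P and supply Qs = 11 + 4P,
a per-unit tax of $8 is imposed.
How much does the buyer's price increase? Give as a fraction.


With a per-unit tax, the buyer's price increase depends on relative slopes.
Supply slope: d = 4, Demand slope: b = 1
Buyer's price increase = d * tax / (b + d)
= 4 * 8 / (1 + 4)
= 32 / 5 = 32/5

32/5


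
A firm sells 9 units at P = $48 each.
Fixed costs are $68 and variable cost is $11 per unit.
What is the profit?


Total Revenue = P * Q = 48 * 9 = $432
Total Cost = FC + VC*Q = 68 + 11*9 = $167
Profit = TR - TC = 432 - 167 = $265

$265


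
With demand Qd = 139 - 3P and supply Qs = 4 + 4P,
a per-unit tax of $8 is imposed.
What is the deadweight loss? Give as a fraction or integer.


Pre-tax equilibrium quantity: Q* = 568/7
Post-tax equilibrium quantity: Q_tax = 472/7
Reduction in quantity: Q* - Q_tax = 96/7
DWL = (1/2) * tax * (Q* - Q_tax)
DWL = (1/2) * 8 * 96/7 = 384/7

384/7


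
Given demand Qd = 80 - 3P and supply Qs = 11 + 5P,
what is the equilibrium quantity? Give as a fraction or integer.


First find equilibrium price:
80 - 3P = 11 + 5P
P* = 69/8 = 69/8
Then substitute into demand:
Q* = 80 - 3 * 69/8 = 433/8

433/8


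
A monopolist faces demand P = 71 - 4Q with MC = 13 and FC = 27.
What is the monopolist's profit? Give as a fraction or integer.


MR = MC: 71 - 8Q = 13
Q* = 29/4
P* = 71 - 4*29/4 = 42
Profit = (P* - MC)*Q* - FC
= (42 - 13)*29/4 - 27
= 29*29/4 - 27
= 841/4 - 27 = 733/4

733/4


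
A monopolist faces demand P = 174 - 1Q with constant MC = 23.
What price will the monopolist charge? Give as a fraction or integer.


MR = 174 - 2Q
Set MR = MC: 174 - 2Q = 23
Q* = 151/2
Substitute into demand:
P* = 174 - 1*151/2 = 197/2

197/2


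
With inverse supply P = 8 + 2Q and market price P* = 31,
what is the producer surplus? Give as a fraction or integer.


Minimum supply price (at Q=0): P_min = 8
Quantity supplied at P* = 31:
Q* = (31 - 8)/2 = 23/2
PS = (1/2) * Q* * (P* - P_min)
PS = (1/2) * 23/2 * (31 - 8)
PS = (1/2) * 23/2 * 23 = 529/4

529/4


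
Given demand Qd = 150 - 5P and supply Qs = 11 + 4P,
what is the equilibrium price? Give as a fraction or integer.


At equilibrium, Qd = Qs.
150 - 5P = 11 + 4P
150 - 11 = 5P + 4P
139 = 9P
P* = 139/9 = 139/9

139/9


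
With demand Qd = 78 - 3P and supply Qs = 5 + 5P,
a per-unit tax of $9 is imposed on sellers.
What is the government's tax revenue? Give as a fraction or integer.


With tax on sellers, new supply: Qs' = 5 + 5(P - 9)
= 5P - 40
New equilibrium quantity:
Q_new = 135/4
Tax revenue = tax * Q_new = 9 * 135/4 = 1215/4

1215/4


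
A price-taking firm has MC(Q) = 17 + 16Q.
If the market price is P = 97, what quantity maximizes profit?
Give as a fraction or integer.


In perfect competition, profit is maximized where P = MC.
97 = 17 + 16Q
80 = 16Q
Q* = 80/16 = 5

5


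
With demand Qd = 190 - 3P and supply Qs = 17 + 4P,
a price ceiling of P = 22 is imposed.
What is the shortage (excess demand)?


At P = 22:
Qd = 190 - 3*22 = 124
Qs = 17 + 4*22 = 105
Shortage = Qd - Qs = 124 - 105 = 19

19


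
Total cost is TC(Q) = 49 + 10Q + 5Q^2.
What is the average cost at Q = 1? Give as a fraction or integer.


TC(1) = 49 + 10*1 + 5*1^2
TC(1) = 49 + 10 + 5 = 64
AC = TC/Q = 64/1 = 64

64


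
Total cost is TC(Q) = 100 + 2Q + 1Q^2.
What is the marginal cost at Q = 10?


MC = dTC/dQ = 2 + 2*1*Q
At Q = 10:
MC = 2 + 2*10
MC = 2 + 20 = 22

22


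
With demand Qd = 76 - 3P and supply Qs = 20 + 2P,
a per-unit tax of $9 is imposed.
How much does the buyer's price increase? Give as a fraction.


With a per-unit tax, the buyer's price increase depends on relative slopes.
Supply slope: d = 2, Demand slope: b = 3
Buyer's price increase = d * tax / (b + d)
= 2 * 9 / (3 + 2)
= 18 / 5 = 18/5

18/5


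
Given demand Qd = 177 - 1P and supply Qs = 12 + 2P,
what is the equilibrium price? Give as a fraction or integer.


At equilibrium, Qd = Qs.
177 - 1P = 12 + 2P
177 - 12 = 1P + 2P
165 = 3P
P* = 165/3 = 55

55


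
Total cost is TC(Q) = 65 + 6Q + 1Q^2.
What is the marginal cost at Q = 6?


MC = dTC/dQ = 6 + 2*1*Q
At Q = 6:
MC = 6 + 2*6
MC = 6 + 12 = 18

18


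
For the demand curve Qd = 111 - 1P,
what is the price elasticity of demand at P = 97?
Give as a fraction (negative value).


dQ/dP = -1
At P = 97: Q = 111 - 1*97 = 14
E = (dQ/dP)(P/Q) = (-1)(97/14) = -97/14

-97/14


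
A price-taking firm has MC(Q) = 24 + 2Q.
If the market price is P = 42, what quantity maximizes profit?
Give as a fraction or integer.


In perfect competition, profit is maximized where P = MC.
42 = 24 + 2Q
18 = 2Q
Q* = 18/2 = 9

9


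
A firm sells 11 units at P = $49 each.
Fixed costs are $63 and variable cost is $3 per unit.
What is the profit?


Total Revenue = P * Q = 49 * 11 = $539
Total Cost = FC + VC*Q = 63 + 3*11 = $96
Profit = TR - TC = 539 - 96 = $443

$443


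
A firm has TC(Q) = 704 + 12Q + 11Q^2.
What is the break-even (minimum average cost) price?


AC(Q) = 704/Q + 12 + 11Q
To minimize: dAC/dQ = -704/Q^2 + 11 = 0
Q^2 = 704/11 = 64
Q* = 8
Min AC = 704/8 + 12 + 11*8
Min AC = 88 + 12 + 88 = 188

188


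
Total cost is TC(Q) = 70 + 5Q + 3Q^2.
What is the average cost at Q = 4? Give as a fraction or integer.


TC(4) = 70 + 5*4 + 3*4^2
TC(4) = 70 + 20 + 48 = 138
AC = TC/Q = 138/4 = 69/2

69/2


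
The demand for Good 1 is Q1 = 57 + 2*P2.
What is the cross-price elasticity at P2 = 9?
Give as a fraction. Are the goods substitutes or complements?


dQ1/dP2 = 2
At P2 = 9: Q1 = 57 + 2*9 = 75
Exy = (dQ1/dP2)(P2/Q1) = 2 * 9 / 75 = 6/25
Since Exy > 0, the goods are substitutes.

6/25 (substitutes)


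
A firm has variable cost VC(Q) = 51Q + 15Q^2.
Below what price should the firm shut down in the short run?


AVC(Q) = VC(Q)/Q = 51 + 15Q
AVC is increasing in Q, so minimum AVC is at Q -> 0+.
Min AVC = 51
The firm should shut down if P < 51.

51


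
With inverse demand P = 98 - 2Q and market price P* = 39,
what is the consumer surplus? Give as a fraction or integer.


Maximum willingness to pay (at Q=0): P_max = 98
Quantity demanded at P* = 39:
Q* = (98 - 39)/2 = 59/2
CS = (1/2) * Q* * (P_max - P*)
CS = (1/2) * 59/2 * (98 - 39)
CS = (1/2) * 59/2 * 59 = 3481/4

3481/4


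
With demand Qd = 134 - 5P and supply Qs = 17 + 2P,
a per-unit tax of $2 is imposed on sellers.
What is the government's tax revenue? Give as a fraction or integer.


With tax on sellers, new supply: Qs' = 17 + 2(P - 2)
= 13 + 2P
New equilibrium quantity:
Q_new = 333/7
Tax revenue = tax * Q_new = 2 * 333/7 = 666/7

666/7


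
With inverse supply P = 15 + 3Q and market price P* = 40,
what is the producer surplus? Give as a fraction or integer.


Minimum supply price (at Q=0): P_min = 15
Quantity supplied at P* = 40:
Q* = (40 - 15)/3 = 25/3
PS = (1/2) * Q* * (P* - P_min)
PS = (1/2) * 25/3 * (40 - 15)
PS = (1/2) * 25/3 * 25 = 625/6

625/6


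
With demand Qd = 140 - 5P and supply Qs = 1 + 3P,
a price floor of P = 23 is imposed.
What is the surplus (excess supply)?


At P = 23:
Qd = 140 - 5*23 = 25
Qs = 1 + 3*23 = 70
Surplus = Qs - Qd = 70 - 25 = 45

45


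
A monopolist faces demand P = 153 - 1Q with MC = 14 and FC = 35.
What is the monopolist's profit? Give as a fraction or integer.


MR = MC: 153 - 2Q = 14
Q* = 139/2
P* = 153 - 1*139/2 = 167/2
Profit = (P* - MC)*Q* - FC
= (167/2 - 14)*139/2 - 35
= 139/2*139/2 - 35
= 19321/4 - 35 = 19181/4

19181/4


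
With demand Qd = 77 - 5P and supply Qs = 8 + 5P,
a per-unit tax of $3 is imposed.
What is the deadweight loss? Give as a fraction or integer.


Pre-tax equilibrium quantity: Q* = 85/2
Post-tax equilibrium quantity: Q_tax = 35
Reduction in quantity: Q* - Q_tax = 15/2
DWL = (1/2) * tax * (Q* - Q_tax)
DWL = (1/2) * 3 * 15/2 = 45/4

45/4


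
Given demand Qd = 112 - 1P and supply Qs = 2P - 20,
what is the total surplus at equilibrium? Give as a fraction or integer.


Find equilibrium: 112 - 1P = 2P - 20
112 + 20 = 3P
P* = 132/3 = 44
Q* = 2*44 - 20 = 68
Inverse demand: P = 112 - Q/1, so P_max = 112
Inverse supply: P = 10 + Q/2, so P_min = 10
CS = (1/2) * 68 * (112 - 44) = 2312
PS = (1/2) * 68 * (44 - 10) = 1156
TS = CS + PS = 2312 + 1156 = 3468

3468


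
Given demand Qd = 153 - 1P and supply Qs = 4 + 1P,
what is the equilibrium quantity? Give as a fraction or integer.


First find equilibrium price:
153 - 1P = 4 + 1P
P* = 149/2 = 149/2
Then substitute into demand:
Q* = 153 - 1 * 149/2 = 157/2

157/2


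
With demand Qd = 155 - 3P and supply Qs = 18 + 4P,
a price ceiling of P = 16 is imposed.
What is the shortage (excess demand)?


At P = 16:
Qd = 155 - 3*16 = 107
Qs = 18 + 4*16 = 82
Shortage = Qd - Qs = 107 - 82 = 25

25


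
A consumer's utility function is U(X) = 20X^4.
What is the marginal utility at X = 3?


MU = dU/dX = 20*4*X^(4-1)
MU = 80*X^3
At X = 3:
MU = 80 * 3^3
MU = 80 * 27 = 2160

2160


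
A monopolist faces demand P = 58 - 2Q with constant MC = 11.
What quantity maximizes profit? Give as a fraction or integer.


TR = P*Q = (58 - 2Q)Q = 58Q - 2Q^2
MR = dTR/dQ = 58 - 4Q
Set MR = MC:
58 - 4Q = 11
47 = 4Q
Q* = 47/4 = 47/4

47/4


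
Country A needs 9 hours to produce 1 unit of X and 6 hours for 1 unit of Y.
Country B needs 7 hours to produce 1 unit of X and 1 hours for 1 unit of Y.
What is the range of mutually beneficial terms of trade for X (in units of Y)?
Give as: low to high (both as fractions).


Opportunity cost of X for Country A = hours_X / hours_Y = 9/6 = 3/2 units of Y
Opportunity cost of X for Country B = hours_X / hours_Y = 7/1 = 7 units of Y
Terms of trade must be between the two opportunity costs.
Range: 3/2 to 7

3/2 to 7


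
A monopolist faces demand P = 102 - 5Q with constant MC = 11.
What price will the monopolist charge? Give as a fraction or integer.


MR = 102 - 10Q
Set MR = MC: 102 - 10Q = 11
Q* = 91/10
Substitute into demand:
P* = 102 - 5*91/10 = 113/2

113/2


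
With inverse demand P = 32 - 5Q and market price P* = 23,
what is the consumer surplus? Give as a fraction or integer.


Maximum willingness to pay (at Q=0): P_max = 32
Quantity demanded at P* = 23:
Q* = (32 - 23)/5 = 9/5
CS = (1/2) * Q* * (P_max - P*)
CS = (1/2) * 9/5 * (32 - 23)
CS = (1/2) * 9/5 * 9 = 81/10

81/10


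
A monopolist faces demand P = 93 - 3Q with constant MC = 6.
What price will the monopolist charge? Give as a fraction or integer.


MR = 93 - 6Q
Set MR = MC: 93 - 6Q = 6
Q* = 29/2
Substitute into demand:
P* = 93 - 3*29/2 = 99/2

99/2


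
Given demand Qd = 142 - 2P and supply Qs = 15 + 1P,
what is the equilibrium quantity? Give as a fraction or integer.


First find equilibrium price:
142 - 2P = 15 + 1P
P* = 127/3 = 127/3
Then substitute into demand:
Q* = 142 - 2 * 127/3 = 172/3

172/3


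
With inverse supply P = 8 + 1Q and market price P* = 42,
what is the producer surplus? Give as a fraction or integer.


Minimum supply price (at Q=0): P_min = 8
Quantity supplied at P* = 42:
Q* = (42 - 8)/1 = 34
PS = (1/2) * Q* * (P* - P_min)
PS = (1/2) * 34 * (42 - 8)
PS = (1/2) * 34 * 34 = 578

578


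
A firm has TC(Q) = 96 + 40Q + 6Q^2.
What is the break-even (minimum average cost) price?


AC(Q) = 96/Q + 40 + 6Q
To minimize: dAC/dQ = -96/Q^2 + 6 = 0
Q^2 = 96/6 = 16
Q* = 4
Min AC = 96/4 + 40 + 6*4
Min AC = 24 + 40 + 24 = 88

88


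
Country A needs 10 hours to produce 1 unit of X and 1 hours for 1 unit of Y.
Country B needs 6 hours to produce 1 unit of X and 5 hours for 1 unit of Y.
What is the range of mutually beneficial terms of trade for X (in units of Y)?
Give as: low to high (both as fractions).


Opportunity cost of X for Country A = hours_X / hours_Y = 10/1 = 10 units of Y
Opportunity cost of X for Country B = hours_X / hours_Y = 6/5 = 6/5 units of Y
Terms of trade must be between the two opportunity costs.
Range: 6/5 to 10

6/5 to 10


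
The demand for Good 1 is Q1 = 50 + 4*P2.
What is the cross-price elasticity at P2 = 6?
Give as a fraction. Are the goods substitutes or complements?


dQ1/dP2 = 4
At P2 = 6: Q1 = 50 + 4*6 = 74
Exy = (dQ1/dP2)(P2/Q1) = 4 * 6 / 74 = 12/37
Since Exy > 0, the goods are substitutes.

12/37 (substitutes)


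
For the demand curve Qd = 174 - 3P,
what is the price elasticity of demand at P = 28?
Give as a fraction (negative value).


dQ/dP = -3
At P = 28: Q = 174 - 3*28 = 90
E = (dQ/dP)(P/Q) = (-3)(28/90) = -14/15

-14/15


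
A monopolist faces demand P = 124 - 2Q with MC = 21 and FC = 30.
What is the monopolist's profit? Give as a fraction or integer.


MR = MC: 124 - 4Q = 21
Q* = 103/4
P* = 124 - 2*103/4 = 145/2
Profit = (P* - MC)*Q* - FC
= (145/2 - 21)*103/4 - 30
= 103/2*103/4 - 30
= 10609/8 - 30 = 10369/8

10369/8


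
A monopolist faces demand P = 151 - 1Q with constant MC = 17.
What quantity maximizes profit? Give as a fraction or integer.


TR = P*Q = (151 - 1Q)Q = 151Q - 1Q^2
MR = dTR/dQ = 151 - 2Q
Set MR = MC:
151 - 2Q = 17
134 = 2Q
Q* = 134/2 = 67

67


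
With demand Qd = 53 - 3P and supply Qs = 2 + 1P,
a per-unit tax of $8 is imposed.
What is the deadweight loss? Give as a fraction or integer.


Pre-tax equilibrium quantity: Q* = 59/4
Post-tax equilibrium quantity: Q_tax = 35/4
Reduction in quantity: Q* - Q_tax = 6
DWL = (1/2) * tax * (Q* - Q_tax)
DWL = (1/2) * 8 * 6 = 24

24


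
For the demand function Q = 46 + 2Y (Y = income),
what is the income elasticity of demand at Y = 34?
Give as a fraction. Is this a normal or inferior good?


dQ/dY = 2
At Y = 34: Q = 46 + 2*34 = 114
Ey = (dQ/dY)(Y/Q) = 2 * 34 / 114 = 34/57
Since Ey > 0, this is a normal good.

34/57 (normal good)


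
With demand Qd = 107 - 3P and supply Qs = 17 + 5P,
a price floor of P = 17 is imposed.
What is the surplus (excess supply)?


At P = 17:
Qd = 107 - 3*17 = 56
Qs = 17 + 5*17 = 102
Surplus = Qs - Qd = 102 - 56 = 46

46


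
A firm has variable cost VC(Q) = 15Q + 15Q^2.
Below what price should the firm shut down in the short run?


AVC(Q) = VC(Q)/Q = 15 + 15Q
AVC is increasing in Q, so minimum AVC is at Q -> 0+.
Min AVC = 15
The firm should shut down if P < 15.

15


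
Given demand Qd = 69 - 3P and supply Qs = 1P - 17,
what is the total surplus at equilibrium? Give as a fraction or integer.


Find equilibrium: 69 - 3P = 1P - 17
69 + 17 = 4P
P* = 86/4 = 43/2
Q* = 1*43/2 - 17 = 9/2
Inverse demand: P = 23 - Q/3, so P_max = 23
Inverse supply: P = 17 + Q/1, so P_min = 17
CS = (1/2) * 9/2 * (23 - 43/2) = 27/8
PS = (1/2) * 9/2 * (43/2 - 17) = 81/8
TS = CS + PS = 27/8 + 81/8 = 27/2

27/2


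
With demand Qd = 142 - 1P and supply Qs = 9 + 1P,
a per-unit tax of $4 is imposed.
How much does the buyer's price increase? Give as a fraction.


With a per-unit tax, the buyer's price increase depends on relative slopes.
Supply slope: d = 1, Demand slope: b = 1
Buyer's price increase = d * tax / (b + d)
= 1 * 4 / (1 + 1)
= 4 / 2 = 2

2


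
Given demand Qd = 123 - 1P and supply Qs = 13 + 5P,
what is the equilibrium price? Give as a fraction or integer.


At equilibrium, Qd = Qs.
123 - 1P = 13 + 5P
123 - 13 = 1P + 5P
110 = 6P
P* = 110/6 = 55/3

55/3


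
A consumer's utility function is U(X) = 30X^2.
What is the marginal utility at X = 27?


MU = dU/dX = 30*2*X^(2-1)
MU = 60*X^1
At X = 27:
MU = 60 * 27^1
MU = 60 * 27 = 1620

1620


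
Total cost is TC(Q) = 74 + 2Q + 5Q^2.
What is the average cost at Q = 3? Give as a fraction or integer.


TC(3) = 74 + 2*3 + 5*3^2
TC(3) = 74 + 6 + 45 = 125
AC = TC/Q = 125/3 = 125/3

125/3


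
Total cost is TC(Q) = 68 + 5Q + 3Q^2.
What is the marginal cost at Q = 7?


MC = dTC/dQ = 5 + 2*3*Q
At Q = 7:
MC = 5 + 6*7
MC = 5 + 42 = 47

47


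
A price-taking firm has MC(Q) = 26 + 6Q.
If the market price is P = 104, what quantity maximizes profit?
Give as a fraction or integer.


In perfect competition, profit is maximized where P = MC.
104 = 26 + 6Q
78 = 6Q
Q* = 78/6 = 13

13


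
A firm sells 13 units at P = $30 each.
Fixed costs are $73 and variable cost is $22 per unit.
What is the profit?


Total Revenue = P * Q = 30 * 13 = $390
Total Cost = FC + VC*Q = 73 + 22*13 = $359
Profit = TR - TC = 390 - 359 = $31

$31


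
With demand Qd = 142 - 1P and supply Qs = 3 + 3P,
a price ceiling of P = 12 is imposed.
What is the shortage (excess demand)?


At P = 12:
Qd = 142 - 1*12 = 130
Qs = 3 + 3*12 = 39
Shortage = Qd - Qs = 130 - 39 = 91

91


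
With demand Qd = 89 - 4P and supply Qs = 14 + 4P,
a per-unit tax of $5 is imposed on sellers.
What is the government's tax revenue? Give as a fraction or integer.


With tax on sellers, new supply: Qs' = 14 + 4(P - 5)
= 4P - 6
New equilibrium quantity:
Q_new = 83/2
Tax revenue = tax * Q_new = 5 * 83/2 = 415/2

415/2


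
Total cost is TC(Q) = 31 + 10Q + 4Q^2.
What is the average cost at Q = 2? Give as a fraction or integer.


TC(2) = 31 + 10*2 + 4*2^2
TC(2) = 31 + 20 + 16 = 67
AC = TC/Q = 67/2 = 67/2

67/2


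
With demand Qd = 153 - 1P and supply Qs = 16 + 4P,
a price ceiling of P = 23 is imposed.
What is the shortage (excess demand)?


At P = 23:
Qd = 153 - 1*23 = 130
Qs = 16 + 4*23 = 108
Shortage = Qd - Qs = 130 - 108 = 22

22


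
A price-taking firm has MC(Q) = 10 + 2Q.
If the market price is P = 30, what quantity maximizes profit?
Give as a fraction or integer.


In perfect competition, profit is maximized where P = MC.
30 = 10 + 2Q
20 = 2Q
Q* = 20/2 = 10

10


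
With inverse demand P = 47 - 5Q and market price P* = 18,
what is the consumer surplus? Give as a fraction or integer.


Maximum willingness to pay (at Q=0): P_max = 47
Quantity demanded at P* = 18:
Q* = (47 - 18)/5 = 29/5
CS = (1/2) * Q* * (P_max - P*)
CS = (1/2) * 29/5 * (47 - 18)
CS = (1/2) * 29/5 * 29 = 841/10

841/10


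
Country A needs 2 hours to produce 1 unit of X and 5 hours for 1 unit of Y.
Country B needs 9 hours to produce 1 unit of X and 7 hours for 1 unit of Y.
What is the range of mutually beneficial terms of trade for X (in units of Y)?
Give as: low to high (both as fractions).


Opportunity cost of X for Country A = hours_X / hours_Y = 2/5 = 2/5 units of Y
Opportunity cost of X for Country B = hours_X / hours_Y = 9/7 = 9/7 units of Y
Terms of trade must be between the two opportunity costs.
Range: 2/5 to 9/7

2/5 to 9/7


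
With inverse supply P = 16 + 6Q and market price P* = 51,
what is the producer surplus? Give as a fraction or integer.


Minimum supply price (at Q=0): P_min = 16
Quantity supplied at P* = 51:
Q* = (51 - 16)/6 = 35/6
PS = (1/2) * Q* * (P* - P_min)
PS = (1/2) * 35/6 * (51 - 16)
PS = (1/2) * 35/6 * 35 = 1225/12

1225/12


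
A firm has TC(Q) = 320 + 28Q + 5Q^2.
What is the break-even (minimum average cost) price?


AC(Q) = 320/Q + 28 + 5Q
To minimize: dAC/dQ = -320/Q^2 + 5 = 0
Q^2 = 320/5 = 64
Q* = 8
Min AC = 320/8 + 28 + 5*8
Min AC = 40 + 28 + 40 = 108

108


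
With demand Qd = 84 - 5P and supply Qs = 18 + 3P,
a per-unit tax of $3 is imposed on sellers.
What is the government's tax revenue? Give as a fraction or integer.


With tax on sellers, new supply: Qs' = 18 + 3(P - 3)
= 9 + 3P
New equilibrium quantity:
Q_new = 297/8
Tax revenue = tax * Q_new = 3 * 297/8 = 891/8

891/8


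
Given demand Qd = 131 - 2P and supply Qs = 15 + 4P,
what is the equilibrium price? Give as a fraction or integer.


At equilibrium, Qd = Qs.
131 - 2P = 15 + 4P
131 - 15 = 2P + 4P
116 = 6P
P* = 116/6 = 58/3

58/3


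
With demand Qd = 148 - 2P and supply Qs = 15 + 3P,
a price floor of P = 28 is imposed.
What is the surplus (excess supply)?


At P = 28:
Qd = 148 - 2*28 = 92
Qs = 15 + 3*28 = 99
Surplus = Qs - Qd = 99 - 92 = 7

7


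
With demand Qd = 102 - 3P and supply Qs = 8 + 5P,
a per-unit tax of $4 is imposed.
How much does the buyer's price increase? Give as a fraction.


With a per-unit tax, the buyer's price increase depends on relative slopes.
Supply slope: d = 5, Demand slope: b = 3
Buyer's price increase = d * tax / (b + d)
= 5 * 4 / (3 + 5)
= 20 / 8 = 5/2

5/2


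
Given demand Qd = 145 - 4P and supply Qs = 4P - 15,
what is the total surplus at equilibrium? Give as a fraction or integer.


Find equilibrium: 145 - 4P = 4P - 15
145 + 15 = 8P
P* = 160/8 = 20
Q* = 4*20 - 15 = 65
Inverse demand: P = 145/4 - Q/4, so P_max = 145/4
Inverse supply: P = 15/4 + Q/4, so P_min = 15/4
CS = (1/2) * 65 * (145/4 - 20) = 4225/8
PS = (1/2) * 65 * (20 - 15/4) = 4225/8
TS = CS + PS = 4225/8 + 4225/8 = 4225/4

4225/4


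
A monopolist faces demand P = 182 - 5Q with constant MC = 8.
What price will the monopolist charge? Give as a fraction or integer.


MR = 182 - 10Q
Set MR = MC: 182 - 10Q = 8
Q* = 87/5
Substitute into demand:
P* = 182 - 5*87/5 = 95

95


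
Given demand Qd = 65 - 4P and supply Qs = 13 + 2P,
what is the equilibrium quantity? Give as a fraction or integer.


First find equilibrium price:
65 - 4P = 13 + 2P
P* = 52/6 = 26/3
Then substitute into demand:
Q* = 65 - 4 * 26/3 = 91/3

91/3


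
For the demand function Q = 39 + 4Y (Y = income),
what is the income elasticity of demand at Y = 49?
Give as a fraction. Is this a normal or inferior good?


dQ/dY = 4
At Y = 49: Q = 39 + 4*49 = 235
Ey = (dQ/dY)(Y/Q) = 4 * 49 / 235 = 196/235
Since Ey > 0, this is a normal good.

196/235 (normal good)


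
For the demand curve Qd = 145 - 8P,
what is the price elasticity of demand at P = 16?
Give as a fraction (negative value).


dQ/dP = -8
At P = 16: Q = 145 - 8*16 = 17
E = (dQ/dP)(P/Q) = (-8)(16/17) = -128/17

-128/17


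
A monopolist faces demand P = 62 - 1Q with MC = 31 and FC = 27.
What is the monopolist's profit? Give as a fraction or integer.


MR = MC: 62 - 2Q = 31
Q* = 31/2
P* = 62 - 1*31/2 = 93/2
Profit = (P* - MC)*Q* - FC
= (93/2 - 31)*31/2 - 27
= 31/2*31/2 - 27
= 961/4 - 27 = 853/4

853/4


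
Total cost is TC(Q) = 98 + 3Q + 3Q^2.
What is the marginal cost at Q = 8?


MC = dTC/dQ = 3 + 2*3*Q
At Q = 8:
MC = 3 + 6*8
MC = 3 + 48 = 51

51


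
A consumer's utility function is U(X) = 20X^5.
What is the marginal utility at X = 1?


MU = dU/dX = 20*5*X^(5-1)
MU = 100*X^4
At X = 1:
MU = 100 * 1^4
MU = 100 * 1 = 100

100


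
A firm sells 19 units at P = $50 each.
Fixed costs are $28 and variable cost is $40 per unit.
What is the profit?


Total Revenue = P * Q = 50 * 19 = $950
Total Cost = FC + VC*Q = 28 + 40*19 = $788
Profit = TR - TC = 950 - 788 = $162

$162


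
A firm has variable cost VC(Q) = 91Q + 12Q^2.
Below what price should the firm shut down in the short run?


AVC(Q) = VC(Q)/Q = 91 + 12Q
AVC is increasing in Q, so minimum AVC is at Q -> 0+.
Min AVC = 91
The firm should shut down if P < 91.

91


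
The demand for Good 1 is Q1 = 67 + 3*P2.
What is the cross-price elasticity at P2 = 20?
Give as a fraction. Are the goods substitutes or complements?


dQ1/dP2 = 3
At P2 = 20: Q1 = 67 + 3*20 = 127
Exy = (dQ1/dP2)(P2/Q1) = 3 * 20 / 127 = 60/127
Since Exy > 0, the goods are substitutes.

60/127 (substitutes)


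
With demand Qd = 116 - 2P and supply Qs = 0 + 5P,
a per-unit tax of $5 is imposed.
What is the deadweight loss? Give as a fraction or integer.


Pre-tax equilibrium quantity: Q* = 580/7
Post-tax equilibrium quantity: Q_tax = 530/7
Reduction in quantity: Q* - Q_tax = 50/7
DWL = (1/2) * tax * (Q* - Q_tax)
DWL = (1/2) * 5 * 50/7 = 125/7

125/7


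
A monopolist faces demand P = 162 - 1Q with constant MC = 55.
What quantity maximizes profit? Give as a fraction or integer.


TR = P*Q = (162 - 1Q)Q = 162Q - 1Q^2
MR = dTR/dQ = 162 - 2Q
Set MR = MC:
162 - 2Q = 55
107 = 2Q
Q* = 107/2 = 107/2

107/2


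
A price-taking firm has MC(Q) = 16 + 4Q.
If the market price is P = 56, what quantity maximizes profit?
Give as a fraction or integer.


In perfect competition, profit is maximized where P = MC.
56 = 16 + 4Q
40 = 4Q
Q* = 40/4 = 10

10


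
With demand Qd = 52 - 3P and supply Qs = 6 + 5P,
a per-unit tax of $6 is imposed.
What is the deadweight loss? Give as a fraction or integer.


Pre-tax equilibrium quantity: Q* = 139/4
Post-tax equilibrium quantity: Q_tax = 47/2
Reduction in quantity: Q* - Q_tax = 45/4
DWL = (1/2) * tax * (Q* - Q_tax)
DWL = (1/2) * 6 * 45/4 = 135/4

135/4


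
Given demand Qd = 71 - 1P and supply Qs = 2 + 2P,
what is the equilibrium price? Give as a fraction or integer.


At equilibrium, Qd = Qs.
71 - 1P = 2 + 2P
71 - 2 = 1P + 2P
69 = 3P
P* = 69/3 = 23

23


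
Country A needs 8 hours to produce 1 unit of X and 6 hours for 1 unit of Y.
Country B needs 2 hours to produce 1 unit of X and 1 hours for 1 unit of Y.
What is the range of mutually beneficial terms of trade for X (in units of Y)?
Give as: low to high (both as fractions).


Opportunity cost of X for Country A = hours_X / hours_Y = 8/6 = 4/3 units of Y
Opportunity cost of X for Country B = hours_X / hours_Y = 2/1 = 2 units of Y
Terms of trade must be between the two opportunity costs.
Range: 4/3 to 2

4/3 to 2


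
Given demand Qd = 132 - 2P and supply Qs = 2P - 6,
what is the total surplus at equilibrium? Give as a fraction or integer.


Find equilibrium: 132 - 2P = 2P - 6
132 + 6 = 4P
P* = 138/4 = 69/2
Q* = 2*69/2 - 6 = 63
Inverse demand: P = 66 - Q/2, so P_max = 66
Inverse supply: P = 3 + Q/2, so P_min = 3
CS = (1/2) * 63 * (66 - 69/2) = 3969/4
PS = (1/2) * 63 * (69/2 - 3) = 3969/4
TS = CS + PS = 3969/4 + 3969/4 = 3969/2

3969/2


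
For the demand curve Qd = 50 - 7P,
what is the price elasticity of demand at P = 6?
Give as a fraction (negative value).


dQ/dP = -7
At P = 6: Q = 50 - 7*6 = 8
E = (dQ/dP)(P/Q) = (-7)(6/8) = -21/4

-21/4


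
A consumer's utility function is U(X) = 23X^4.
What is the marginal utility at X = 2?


MU = dU/dX = 23*4*X^(4-1)
MU = 92*X^3
At X = 2:
MU = 92 * 2^3
MU = 92 * 8 = 736

736


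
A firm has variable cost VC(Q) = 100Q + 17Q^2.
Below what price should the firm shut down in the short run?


AVC(Q) = VC(Q)/Q = 100 + 17Q
AVC is increasing in Q, so minimum AVC is at Q -> 0+.
Min AVC = 100
The firm should shut down if P < 100.

100


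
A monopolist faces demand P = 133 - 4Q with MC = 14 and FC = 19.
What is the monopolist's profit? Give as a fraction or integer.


MR = MC: 133 - 8Q = 14
Q* = 119/8
P* = 133 - 4*119/8 = 147/2
Profit = (P* - MC)*Q* - FC
= (147/2 - 14)*119/8 - 19
= 119/2*119/8 - 19
= 14161/16 - 19 = 13857/16

13857/16


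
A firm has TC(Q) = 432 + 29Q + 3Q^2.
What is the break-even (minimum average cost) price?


AC(Q) = 432/Q + 29 + 3Q
To minimize: dAC/dQ = -432/Q^2 + 3 = 0
Q^2 = 432/3 = 144
Q* = 12
Min AC = 432/12 + 29 + 3*12
Min AC = 36 + 29 + 36 = 101

101


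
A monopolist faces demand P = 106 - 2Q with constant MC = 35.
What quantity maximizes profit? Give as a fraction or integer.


TR = P*Q = (106 - 2Q)Q = 106Q - 2Q^2
MR = dTR/dQ = 106 - 4Q
Set MR = MC:
106 - 4Q = 35
71 = 4Q
Q* = 71/4 = 71/4

71/4


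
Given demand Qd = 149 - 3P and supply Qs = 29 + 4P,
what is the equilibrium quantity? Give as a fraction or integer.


First find equilibrium price:
149 - 3P = 29 + 4P
P* = 120/7 = 120/7
Then substitute into demand:
Q* = 149 - 3 * 120/7 = 683/7

683/7


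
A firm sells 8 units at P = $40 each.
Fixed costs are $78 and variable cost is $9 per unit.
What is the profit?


Total Revenue = P * Q = 40 * 8 = $320
Total Cost = FC + VC*Q = 78 + 9*8 = $150
Profit = TR - TC = 320 - 150 = $170

$170


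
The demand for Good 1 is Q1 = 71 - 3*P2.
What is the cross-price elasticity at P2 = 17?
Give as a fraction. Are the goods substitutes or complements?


dQ1/dP2 = -3
At P2 = 17: Q1 = 71 - 3*17 = 20
Exy = (dQ1/dP2)(P2/Q1) = -3 * 17 / 20 = -51/20
Since Exy < 0, the goods are complements.

-51/20 (complements)


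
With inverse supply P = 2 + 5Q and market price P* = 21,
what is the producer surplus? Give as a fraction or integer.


Minimum supply price (at Q=0): P_min = 2
Quantity supplied at P* = 21:
Q* = (21 - 2)/5 = 19/5
PS = (1/2) * Q* * (P* - P_min)
PS = (1/2) * 19/5 * (21 - 2)
PS = (1/2) * 19/5 * 19 = 361/10

361/10


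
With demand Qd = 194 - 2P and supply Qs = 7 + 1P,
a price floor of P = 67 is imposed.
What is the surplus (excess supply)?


At P = 67:
Qd = 194 - 2*67 = 60
Qs = 7 + 1*67 = 74
Surplus = Qs - Qd = 74 - 60 = 14

14


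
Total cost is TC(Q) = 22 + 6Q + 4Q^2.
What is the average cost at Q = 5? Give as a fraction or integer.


TC(5) = 22 + 6*5 + 4*5^2
TC(5) = 22 + 30 + 100 = 152
AC = TC/Q = 152/5 = 152/5

152/5


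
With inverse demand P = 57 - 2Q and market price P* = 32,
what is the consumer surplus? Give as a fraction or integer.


Maximum willingness to pay (at Q=0): P_max = 57
Quantity demanded at P* = 32:
Q* = (57 - 32)/2 = 25/2
CS = (1/2) * Q* * (P_max - P*)
CS = (1/2) * 25/2 * (57 - 32)
CS = (1/2) * 25/2 * 25 = 625/4

625/4


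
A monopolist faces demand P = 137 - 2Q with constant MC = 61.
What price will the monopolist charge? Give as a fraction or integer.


MR = 137 - 4Q
Set MR = MC: 137 - 4Q = 61
Q* = 19
Substitute into demand:
P* = 137 - 2*19 = 99

99


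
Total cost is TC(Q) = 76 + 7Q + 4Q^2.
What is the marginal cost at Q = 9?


MC = dTC/dQ = 7 + 2*4*Q
At Q = 9:
MC = 7 + 8*9
MC = 7 + 72 = 79

79


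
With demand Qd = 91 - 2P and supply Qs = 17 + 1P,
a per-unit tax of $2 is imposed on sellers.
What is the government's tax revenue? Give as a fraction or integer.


With tax on sellers, new supply: Qs' = 17 + 1(P - 2)
= 15 + 1P
New equilibrium quantity:
Q_new = 121/3
Tax revenue = tax * Q_new = 2 * 121/3 = 242/3

242/3


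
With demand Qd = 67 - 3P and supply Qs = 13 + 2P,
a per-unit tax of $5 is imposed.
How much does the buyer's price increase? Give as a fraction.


With a per-unit tax, the buyer's price increase depends on relative slopes.
Supply slope: d = 2, Demand slope: b = 3
Buyer's price increase = d * tax / (b + d)
= 2 * 5 / (3 + 2)
= 10 / 5 = 2

2


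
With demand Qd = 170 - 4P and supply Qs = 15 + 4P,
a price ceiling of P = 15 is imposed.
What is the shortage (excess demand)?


At P = 15:
Qd = 170 - 4*15 = 110
Qs = 15 + 4*15 = 75
Shortage = Qd - Qs = 110 - 75 = 35

35


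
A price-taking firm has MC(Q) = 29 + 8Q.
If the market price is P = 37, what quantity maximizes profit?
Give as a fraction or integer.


In perfect competition, profit is maximized where P = MC.
37 = 29 + 8Q
8 = 8Q
Q* = 8/8 = 1

1


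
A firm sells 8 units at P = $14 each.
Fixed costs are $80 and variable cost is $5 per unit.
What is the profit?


Total Revenue = P * Q = 14 * 8 = $112
Total Cost = FC + VC*Q = 80 + 5*8 = $120
Profit = TR - TC = 112 - 120 = $-8

$-8


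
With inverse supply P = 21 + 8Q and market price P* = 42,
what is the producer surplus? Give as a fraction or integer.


Minimum supply price (at Q=0): P_min = 21
Quantity supplied at P* = 42:
Q* = (42 - 21)/8 = 21/8
PS = (1/2) * Q* * (P* - P_min)
PS = (1/2) * 21/8 * (42 - 21)
PS = (1/2) * 21/8 * 21 = 441/16

441/16


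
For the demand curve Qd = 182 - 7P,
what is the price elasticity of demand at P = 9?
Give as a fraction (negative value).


dQ/dP = -7
At P = 9: Q = 182 - 7*9 = 119
E = (dQ/dP)(P/Q) = (-7)(9/119) = -9/17

-9/17


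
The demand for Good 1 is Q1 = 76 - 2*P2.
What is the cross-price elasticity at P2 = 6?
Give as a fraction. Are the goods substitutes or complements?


dQ1/dP2 = -2
At P2 = 6: Q1 = 76 - 2*6 = 64
Exy = (dQ1/dP2)(P2/Q1) = -2 * 6 / 64 = -3/16
Since Exy < 0, the goods are complements.

-3/16 (complements)


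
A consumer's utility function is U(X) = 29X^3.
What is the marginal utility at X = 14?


MU = dU/dX = 29*3*X^(3-1)
MU = 87*X^2
At X = 14:
MU = 87 * 14^2
MU = 87 * 196 = 17052

17052


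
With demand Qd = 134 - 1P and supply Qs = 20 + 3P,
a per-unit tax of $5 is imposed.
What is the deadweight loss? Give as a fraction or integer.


Pre-tax equilibrium quantity: Q* = 211/2
Post-tax equilibrium quantity: Q_tax = 407/4
Reduction in quantity: Q* - Q_tax = 15/4
DWL = (1/2) * tax * (Q* - Q_tax)
DWL = (1/2) * 5 * 15/4 = 75/8

75/8


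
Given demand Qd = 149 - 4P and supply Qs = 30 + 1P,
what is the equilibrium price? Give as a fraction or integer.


At equilibrium, Qd = Qs.
149 - 4P = 30 + 1P
149 - 30 = 4P + 1P
119 = 5P
P* = 119/5 = 119/5

119/5


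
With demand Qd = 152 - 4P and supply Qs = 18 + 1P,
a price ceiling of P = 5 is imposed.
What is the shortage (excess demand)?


At P = 5:
Qd = 152 - 4*5 = 132
Qs = 18 + 1*5 = 23
Shortage = Qd - Qs = 132 - 23 = 109

109


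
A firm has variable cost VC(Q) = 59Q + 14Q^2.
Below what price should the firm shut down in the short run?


AVC(Q) = VC(Q)/Q = 59 + 14Q
AVC is increasing in Q, so minimum AVC is at Q -> 0+.
Min AVC = 59
The firm should shut down if P < 59.

59


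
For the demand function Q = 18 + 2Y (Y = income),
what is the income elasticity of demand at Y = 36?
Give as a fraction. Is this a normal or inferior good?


dQ/dY = 2
At Y = 36: Q = 18 + 2*36 = 90
Ey = (dQ/dY)(Y/Q) = 2 * 36 / 90 = 4/5
Since Ey > 0, this is a normal good.

4/5 (normal good)


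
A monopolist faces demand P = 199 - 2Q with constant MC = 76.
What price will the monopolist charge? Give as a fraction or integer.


MR = 199 - 4Q
Set MR = MC: 199 - 4Q = 76
Q* = 123/4
Substitute into demand:
P* = 199 - 2*123/4 = 275/2

275/2


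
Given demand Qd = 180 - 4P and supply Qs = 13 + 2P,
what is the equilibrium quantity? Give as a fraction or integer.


First find equilibrium price:
180 - 4P = 13 + 2P
P* = 167/6 = 167/6
Then substitute into demand:
Q* = 180 - 4 * 167/6 = 206/3

206/3


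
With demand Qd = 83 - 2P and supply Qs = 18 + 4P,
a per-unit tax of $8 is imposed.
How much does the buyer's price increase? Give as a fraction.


With a per-unit tax, the buyer's price increase depends on relative slopes.
Supply slope: d = 4, Demand slope: b = 2
Buyer's price increase = d * tax / (b + d)
= 4 * 8 / (2 + 4)
= 32 / 6 = 16/3

16/3


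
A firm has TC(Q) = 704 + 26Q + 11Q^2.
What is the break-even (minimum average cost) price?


AC(Q) = 704/Q + 26 + 11Q
To minimize: dAC/dQ = -704/Q^2 + 11 = 0
Q^2 = 704/11 = 64
Q* = 8
Min AC = 704/8 + 26 + 11*8
Min AC = 88 + 26 + 88 = 202

202


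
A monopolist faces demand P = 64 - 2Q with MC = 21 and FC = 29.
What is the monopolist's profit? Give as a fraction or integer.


MR = MC: 64 - 4Q = 21
Q* = 43/4
P* = 64 - 2*43/4 = 85/2
Profit = (P* - MC)*Q* - FC
= (85/2 - 21)*43/4 - 29
= 43/2*43/4 - 29
= 1849/8 - 29 = 1617/8

1617/8


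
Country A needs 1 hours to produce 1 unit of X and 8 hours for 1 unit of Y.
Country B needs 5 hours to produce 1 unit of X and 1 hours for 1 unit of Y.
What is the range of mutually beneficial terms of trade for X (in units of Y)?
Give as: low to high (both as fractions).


Opportunity cost of X for Country A = hours_X / hours_Y = 1/8 = 1/8 units of Y
Opportunity cost of X for Country B = hours_X / hours_Y = 5/1 = 5 units of Y
Terms of trade must be between the two opportunity costs.
Range: 1/8 to 5

1/8 to 5
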